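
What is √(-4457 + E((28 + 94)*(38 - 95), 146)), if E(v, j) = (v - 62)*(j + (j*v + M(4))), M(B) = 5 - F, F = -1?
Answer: 3*√791351295 ≈ 84393.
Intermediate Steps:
M(B) = 6 (M(B) = 5 - 1*(-1) = 5 + 1 = 6)
E(v, j) = (-62 + v)*(6 + j + j*v) (E(v, j) = (v - 62)*(j + (j*v + 6)) = (-62 + v)*(j + (6 + j*v)) = (-62 + v)*(6 + j + j*v))
√(-4457 + E((28 + 94)*(38 - 95), 146)) = √(-4457 + (-372 - 62*146 + 6*((28 + 94)*(38 - 95)) + 146*((28 + 94)*(38 - 95))² - 61*146*(28 + 94)*(38 - 95))) = √(-4457 + (-372 - 9052 + 6*(122*(-57)) + 146*(122*(-57))² - 61*146*122*(-57))) = √(-4457 + (-372 - 9052 + 6*(-6954) + 146*(-6954)² - 61*146*(-6954))) = √(-4457 + (-372 - 9052 - 41724 + 146*48358116 + 61932324)) = √(-4457 + (-372 - 9052 - 41724 + 7060284936 + 61932324)) = √(-4457 + 7122166112) = √7122161655 = 3*√791351295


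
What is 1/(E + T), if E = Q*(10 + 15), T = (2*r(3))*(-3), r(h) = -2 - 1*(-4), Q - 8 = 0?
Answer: 1/188 ≈ 0.0053191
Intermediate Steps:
Q = 8 (Q = 8 + 0 = 8)
r(h) = 2 (r(h) = -2 + 4 = 2)
T = -12 (T = (2*2)*(-3) = 4*(-3) = -12)
E = 200 (E = 8*(10 + 15) = 8*25 = 200)
1/(E + T) = 1/(200 - 12) = 1/188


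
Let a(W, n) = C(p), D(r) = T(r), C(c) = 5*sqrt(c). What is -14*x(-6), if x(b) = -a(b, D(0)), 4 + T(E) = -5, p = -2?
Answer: 70*I*sqrt(2) ≈ 98.995*I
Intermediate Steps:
T(E) = -9 (T(E) = -4 - 5 = -9)
D(r) = -9
a(W, n) = 5*I*sqrt(2) (a(W, n) = 5*sqrt(-2) = 5*(I*sqrt(2)) = 5*I*sqrt(2))
x(b) = -5*I*sqrt(2)
-14*x(-6) = -(-70)*I*sqrt(2) = 70*I*sqrt(2)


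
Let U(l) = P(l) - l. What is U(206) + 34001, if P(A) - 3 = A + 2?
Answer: 34006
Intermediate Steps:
P(A) = 5 + A (P(A) = 3 + (A + 2) = 3 + (2 + A) = 5 + A)
U(l) = 5 (U(l) = (5 + l) - l = 5)
U(206) + 34001 = 5 + 34001 = 34006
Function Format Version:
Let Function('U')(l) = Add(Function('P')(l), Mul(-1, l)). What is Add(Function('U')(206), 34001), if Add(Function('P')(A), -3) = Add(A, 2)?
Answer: 34006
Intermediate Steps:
Function('P')(A) = Add(5, A) (Function('P')(A) = Add(3, Add(A, 2)) = Add(3, Add(2, A)) = Add(5, A))
Function('U')(l) = 5 (Function('U')(l) = Add(Add(5, l), Mul(-1, l)) = 5)
Add(Function('U')(206), 34001) = Add(5, 34001) = 34006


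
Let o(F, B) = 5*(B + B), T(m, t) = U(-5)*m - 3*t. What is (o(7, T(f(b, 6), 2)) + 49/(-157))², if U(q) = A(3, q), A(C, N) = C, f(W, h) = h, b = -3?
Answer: 353101681/24649 ≈ 14325.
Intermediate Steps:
U(q) = 3
T(m, t) = -3*t + 3*m (T(m, t) = 3*m - 3*t = -3*t + 3*m)
o(F, B) = 10*B (o(F, B) = 5*(2*B) = 10*B)
(o(7, T(f(b, 6), 2)) + 49/(-157))² = (10*(-3*2 + 3*6) + 49/(-157))² = (10*(-6 + 18) + 49*(-1/157))² = (10*12 - 49/157)² = (120 - 49/157)² = (18791/157)² = 353101681/24649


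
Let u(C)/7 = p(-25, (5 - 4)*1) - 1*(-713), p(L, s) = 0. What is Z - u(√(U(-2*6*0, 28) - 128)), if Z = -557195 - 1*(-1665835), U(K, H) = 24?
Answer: 1103649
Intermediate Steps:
Z = 1108640 (Z = -557195 + 1665835 = 1108640)
u(C) = 4991 (u(C) = 7*(0 - 1*(-713)) = 7*(0 + 713) = 7*713 = 4991)
Z - u(√(U(-2*6*0, 28) - 128)) = 1108640 - 1*4991 = 1108640 - 4991 = 1103649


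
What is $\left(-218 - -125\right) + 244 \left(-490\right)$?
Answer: $-119653$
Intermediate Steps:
$\left(-218 - -125\right) + 244 \left(-490\right) = \left(-218 + 125\right) - 119560 = -93 - 119560 = -119653$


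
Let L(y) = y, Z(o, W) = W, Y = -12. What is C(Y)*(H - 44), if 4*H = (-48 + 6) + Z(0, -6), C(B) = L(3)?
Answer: -168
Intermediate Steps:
C(B) = 3
H = -12 (H = ((-48 + 6) - 6)/4 = (-42 - 6)/4 = (¼)*(-48) = -12)
C(Y)*(H - 44) = 3*(-12 - 44) = 3*(-56) = -168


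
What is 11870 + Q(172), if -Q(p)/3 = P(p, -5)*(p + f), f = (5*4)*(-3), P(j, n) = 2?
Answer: 11198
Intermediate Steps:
f = -60 (f = 20*(-3) = -60)
Q(p) = 360 - 6*p (Q(p) = -6*(p - 60) = -6*(-60 + p) = -3*(-120 + 2*p) = 360 - 6*p)
11870 + Q(172) = 11870 + (360 - 6*172) = 11870 + (360 - 1032) = 11870 - 672 = 11198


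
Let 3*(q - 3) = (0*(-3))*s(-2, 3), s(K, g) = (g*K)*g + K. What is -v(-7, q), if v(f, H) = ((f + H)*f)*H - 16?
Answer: -68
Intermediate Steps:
s(K, g) = K + K*g² (s(K, g) = (K*g)*g + K = K*g² + K = K + K*g²)
q = 3 (q = 3 + ((0*(-3))*(-2*(1 + 3²)))/3 = 3 + (0*(-2*(1 + 9)))/3 = 3 + (0*(-2*10))/3 = 3 + (0*(-20))/3 = 3 + (⅓)*0 = 3 + 0 = 3)
v(f, H) = -16 + H*f*(H + f) (v(f, H) = ((H + f)*f)*H - 16 = (f*(H + f))*H - 16 = H*f*(H + f) - 16 = -16 + H*f*(H + f))
-v(-7, q) = -(-16 + 3*(-7)² - 7*3²) = -(-16 + 3*49 - 7*9) = -(-16 + 147 - 63) = -1*68 = -68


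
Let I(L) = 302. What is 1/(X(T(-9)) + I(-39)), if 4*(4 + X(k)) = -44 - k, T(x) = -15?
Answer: 4/1163 ≈ 0.0034394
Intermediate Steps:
X(k) = -15 - k/4 (X(k) = -4 + (-44 - k)/4 = -4 + (-11 - k/4) = -15 - k/4)
1/(X(T(-9)) + I(-39)) = 1/((-15 - ¼*(-15)) + 302) = 1/((-15 + 15/4) + 302) = 1/(-45/4 + 302) = 1/(1163/4) = 4/1163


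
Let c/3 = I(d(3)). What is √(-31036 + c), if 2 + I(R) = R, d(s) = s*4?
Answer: I*√31006 ≈ 176.09*I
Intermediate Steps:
d(s) = 4*s
I(R) = -2 + R
c = 30 (c = 3*(-2 + 4*3) = 3*(-2 + 12) = 3*10 = 30)
√(-31036 + c) = √(-31036 + 30) = √(-31006) = I*√31006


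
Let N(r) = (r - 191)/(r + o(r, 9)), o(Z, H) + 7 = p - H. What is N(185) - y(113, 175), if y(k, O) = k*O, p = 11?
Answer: -593251/30 ≈ -19775.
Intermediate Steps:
y(k, O) = O*k
o(Z, H) = 4 - H (o(Z, H) = -7 + (11 - H) = 4 - H)
N(r) = (-191 + r)/(-5 + r) (N(r) = (r - 191)/(r + (4 - 1*9)) = (-191 + r)/(r + (4 - 9)) = (-191 + r)/(r - 5) = (-191 + r)/(-5 + r))
N(185) - y(113, 175) = (-191 + 185)/(-5 + 185) - 175*113 = -6/180 - 1*19775 = (1/180)*(-6) - 19775 = -1/30 - 19775 = -593251/30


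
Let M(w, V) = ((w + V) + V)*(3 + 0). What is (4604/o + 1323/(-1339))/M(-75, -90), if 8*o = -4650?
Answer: 27734999/2381578875 ≈ 0.011646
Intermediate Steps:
o = -2325/4 (o = (⅛)*(-4650) = -2325/4 ≈ -581.25)
M(w, V) = 3*w + 6*V (M(w, V) = ((V + w) + V)*3 = (w + 2*V)*3 = 3*w + 6*V)
(4604/o + 1323/(-1339))/M(-75, -90) = (4604/(-2325/4) + 1323/(-1339))/(3*(-75) + 6*(-90)) = (4604*(-4/2325) + 1323*(-1/1339))/(-225 - 540) = (-18416/2325 - 1323/1339)/(-765) = -27734999/3113175*(-1/765) = 27734999/2381578875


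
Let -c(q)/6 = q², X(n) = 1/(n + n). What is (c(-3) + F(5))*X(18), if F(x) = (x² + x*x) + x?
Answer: 1/36 ≈ 0.027778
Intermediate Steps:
X(n) = 1/(2*n)
F(x) = x + 2*x² (F(x) = (x² + x²) + x = 2*x² + x = x + 2*x²)
c(q) = -6*q²
(c(-3) + F(5))*X(18) = (-6*(-3)² + 5*(1 + 2*5))*((½)/18) = (-6*9 + 5*(1 + 10))*((½)*(1/18)) = (-54 + 5*11)*(1/36) = (-54 + 55)*(1/36) = 1*(1/36) = 1/36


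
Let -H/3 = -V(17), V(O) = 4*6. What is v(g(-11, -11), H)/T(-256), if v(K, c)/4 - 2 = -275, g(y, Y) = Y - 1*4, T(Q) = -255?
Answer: 364/85 ≈ 4.2824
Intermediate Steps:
V(O) = 24
H = 72 (H = -(-3)*24 = -3*(-24) = 72)
g(y, Y) = -4 + Y (g(y, Y) = Y - 4 = -4 + Y)
v(K, c) = -1092 (v(K, c) = 8 + 4*(-275) = 8 - 1100 = -1092)
v(g(-11, -11), H)/T(-256) = -1092/(-255) = -1092*(-1/255) = 364/85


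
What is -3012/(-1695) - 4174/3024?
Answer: 338893/854280 ≈ 0.39670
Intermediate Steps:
-3012/(-1695) - 4174/3024 = -3012*(-1/1695) - 4174*1/3024 = 1004/565 - 2087/1512 = 338893/854280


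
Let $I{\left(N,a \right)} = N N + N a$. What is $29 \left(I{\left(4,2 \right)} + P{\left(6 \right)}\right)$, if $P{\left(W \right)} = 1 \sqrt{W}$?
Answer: $696 + 29 \sqrt{6} \approx 767.04$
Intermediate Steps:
$P{\left(W \right)} = \sqrt{W}$
$I{\left(N,a \right)} = N^{2} + N a$
$29 \left(I{\left(4,2 \right)} + P{\left(6 \right)}\right) = 29 \left(4 \left(4 + 2\right) + \sqrt{6}\right) = 29 \left(4 \cdot 6 + \sqrt{6}\right) = 29 \left(24 + \sqrt{6}\right) = 696 + 29 \sqrt{6}$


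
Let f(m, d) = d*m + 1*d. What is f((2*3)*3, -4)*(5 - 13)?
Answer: 608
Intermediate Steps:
f(m, d) = d + d*m (f(m, d) = d*m + d = d + d*m)
f((2*3)*3, -4)*(5 - 13) = (-4*(1 + (2*3)*3))*(5 - 13) = -4*(1 + 6*3)*(-8) = -4*(1 + 18)*(-8) = -4*19*(-8) = -76*(-8) = 608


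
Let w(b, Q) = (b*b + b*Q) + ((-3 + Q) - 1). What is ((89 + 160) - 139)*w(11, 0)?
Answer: 12870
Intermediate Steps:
w(b, Q) = -4 + Q + b² + Q*b (w(b, Q) = (b² + Q*b) + (-4 + Q) = -4 + Q + b² + Q*b)
((89 + 160) - 139)*w(11, 0) = ((89 + 160) - 139)*(-4 + 0 + 11² + 0*11) = (249 - 139)*(-4 + 0 + 121 + 0) = 110*117 = 12870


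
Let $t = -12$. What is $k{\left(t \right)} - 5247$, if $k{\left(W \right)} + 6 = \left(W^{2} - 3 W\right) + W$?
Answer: $-5085$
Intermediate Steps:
$k{\left(W \right)} = -6 + W^{2} - 2 W$ ($k{\left(W \right)} = -6 + \left(\left(W^{2} - 3 W\right) + W\right) = -6 + \left(W^{2} - 2 W\right) = -6 + W^{2} - 2 W$)
$k{\left(t \right)} - 5247 = \left(-6 + \left(-12\right)^{2} - -24\right) - 5247 = \left(-6 + 144 + 24\right) - 5247 = 162 - 5247 = -5085$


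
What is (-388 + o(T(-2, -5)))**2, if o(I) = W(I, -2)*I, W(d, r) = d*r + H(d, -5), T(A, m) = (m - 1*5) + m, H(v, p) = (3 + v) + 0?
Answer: 432964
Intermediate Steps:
H(v, p) = 3 + v
T(A, m) = -5 + 2*m (T(A, m) = (m - 5) + m = (-5 + m) + m = -5 + 2*m)
W(d, r) = 3 + d + d*r (W(d, r) = d*r + (3 + d) = 3 + d + d*r)
o(I) = I*(3 - I) (o(I) = (3 + I + I*(-2))*I = (3 + I - 2*I)*I = (3 - I)*I = I*(3 - I))
(-388 + o(T(-2, -5)))**2 = (-388 + (-5 + 2*(-5))*(3 - (-5 + 2*(-5))))**2 = (-388 + (-5 - 10)*(3 - (-5 - 10)))**2 = (-388 - 15*(3 - 1*(-15)))**2 = (-388 - 15*(3 + 15))**2 = (-388 - 15*18)**2 = (-388 - 270)**2 = (-658)**2 = 432964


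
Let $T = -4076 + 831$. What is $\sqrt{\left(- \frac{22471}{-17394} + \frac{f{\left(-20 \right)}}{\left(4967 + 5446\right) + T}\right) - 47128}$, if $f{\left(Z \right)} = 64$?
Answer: $\frac{i \sqrt{2794615253303601}}{243516} \approx 217.09 i$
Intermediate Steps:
$T = -3245$
$\sqrt{\left(- \frac{22471}{-17394} + \frac{f{\left(-20 \right)}}{\left(4967 + 5446\right) + T}\right) - 47128} = \sqrt{\left(- \frac{22471}{-17394} + \frac{64}{\left(4967 + 5446\right) - 3245}\right) - 47128} = \sqrt{\left(\left(-22471\right) \left(- \frac{1}{17394}\right) + \frac{64}{10413 - 3245}\right) - 47128} = \sqrt{\left(\frac{22471}{17394} + \frac{64}{7168}\right) - 47128} = \sqrt{\left(\frac{22471}{17394} + 64 \cdot \frac{1}{7168}\right) - 47128} = \sqrt{\left(\frac{22471}{17394} + \frac{1}{112}\right) - 47128} = \sqrt{\frac{1267073}{974064} - 47128} = \sqrt{- \frac{45904421119}{974064}} = \frac{i \sqrt{2794615253303601}}{243516}$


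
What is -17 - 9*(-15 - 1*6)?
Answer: 172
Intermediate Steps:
-17 - 9*(-15 - 1*6) = -17 - 9*(-15 - 6) = -17 - 9*(-21) = -17 + 189 = 172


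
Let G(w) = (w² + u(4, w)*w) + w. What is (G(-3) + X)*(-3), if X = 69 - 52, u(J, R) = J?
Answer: -33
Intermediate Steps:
G(w) = w² + 5*w (G(w) = (w² + 4*w) + w = w² + 5*w)
X = 17
(G(-3) + X)*(-3) = (-3*(5 - 3) + 17)*(-3) = (-3*2 + 17)*(-3) = (-6 + 17)*(-3) = 11*(-3) = -33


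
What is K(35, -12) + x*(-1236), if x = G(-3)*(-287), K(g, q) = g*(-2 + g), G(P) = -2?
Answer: -708309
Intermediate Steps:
x = 574 (x = -2*(-287) = 574)
K(35, -12) + x*(-1236) = 35*(-2 + 35) + 574*(-1236) = 35*33 - 709464 = 1155 - 709464 = -708309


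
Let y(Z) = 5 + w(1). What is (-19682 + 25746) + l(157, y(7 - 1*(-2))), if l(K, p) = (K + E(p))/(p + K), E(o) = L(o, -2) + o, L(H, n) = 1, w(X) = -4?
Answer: 958271/158 ≈ 6065.0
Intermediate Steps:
E(o) = 1 + o
y(Z) = 1 (y(Z) = 5 - 4 = 1)
l(K, p) = (1 + K + p)/(K + p) (l(K, p) = (K + (1 + p))/(p + K) = (1 + K + p)/(K + p))
(-19682 + 25746) + l(157, y(7 - 1*(-2))) = (-19682 + 25746) + (1 + 157 + 1)/(157 + 1) = 6064 + 159/158 = 958271/158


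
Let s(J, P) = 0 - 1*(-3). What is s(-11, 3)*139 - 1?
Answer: 416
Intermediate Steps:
s(J, P) = 3 (s(J, P) = 0 + 3 = 3)
s(-11, 3)*139 - 1 = 3*139 - 1 = 417 - 1 = 416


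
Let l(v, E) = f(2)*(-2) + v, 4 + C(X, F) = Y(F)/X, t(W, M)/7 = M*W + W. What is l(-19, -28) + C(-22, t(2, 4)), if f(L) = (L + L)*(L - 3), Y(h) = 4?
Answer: -167/11 ≈ -15.182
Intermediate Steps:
t(W, M) = 7*W + 7*M*W (t(W, M) = 7*(M*W + W) = 7*(W + M*W) = 7*W + 7*M*W)
f(L) = 2*L*(-3 + L) (f(L) = (2*L)*(-3 + L) = 2*L*(-3 + L))
C(X, F) = -4 + 4/X
l(v, E) = 8 + v (l(v, E) = (2*2*(-3 + 2))*(-2) + v = (2*2*(-1))*(-2) + v = -4*(-2) + v = 8 + v)
l(-19, -28) + C(-22, t(2, 4)) = (8 - 19) + (-4 + 4/(-22)) = -11 + (-4 + 4*(-1/22)) = -11 + (-4 - 2/11) = -11 - 46/11 = -167/11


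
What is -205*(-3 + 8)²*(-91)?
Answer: 466375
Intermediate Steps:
-205*(-3 + 8)²*(-91) = -205*5²*(-91) = -205*25*(-91) = -5125*(-91) = 466375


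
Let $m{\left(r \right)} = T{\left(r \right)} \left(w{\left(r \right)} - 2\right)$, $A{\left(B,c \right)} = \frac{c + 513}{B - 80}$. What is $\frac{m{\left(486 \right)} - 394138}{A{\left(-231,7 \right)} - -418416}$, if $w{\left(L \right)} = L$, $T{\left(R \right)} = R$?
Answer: $- \frac{24711127}{65063428} \approx -0.3798$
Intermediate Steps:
$A{\left(B,c \right)} = \frac{513 + c}{-80 + B}$
$m{\left(r \right)} = r \left(-2 + r\right)$ ($m{\left(r \right)} = r \left(r - 2\right) = r \left(-2 + r\right)$)
$\frac{m{\left(486 \right)} - 394138}{A{\left(-231,7 \right)} - -418416} = \frac{486 \left(-2 + 486\right) - 394138}{\frac{513 + 7}{-80 - 231} - -418416} = \frac{486 \cdot 484 - 394138}{\frac{1}{-311} \cdot 520 + 418416} = \frac{235224 - 394138}{\left(- \frac{1}{311}\right) 520 + 418416} = - \frac{158914}{- \frac{520}{311} + 418416} = - \frac{158914}{\frac{130126856}{311}} = \left(-158914\right) \frac{311}{130126856} = - \frac{24711127}{65063428}$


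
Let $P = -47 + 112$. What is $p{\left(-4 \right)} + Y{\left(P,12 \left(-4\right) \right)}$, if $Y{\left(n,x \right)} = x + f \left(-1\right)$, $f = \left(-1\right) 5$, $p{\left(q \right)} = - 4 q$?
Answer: $-27$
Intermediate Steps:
$f = -5$
$P = 65$
$Y{\left(n,x \right)} = 5 + x$ ($Y{\left(n,x \right)} = x - -5 = x + 5 = 5 + x$)
$p{\left(-4 \right)} + Y{\left(P,12 \left(-4\right) \right)} = \left(-4\right) \left(-4\right) + \left(5 + 12 \left(-4\right)\right) = 16 + \left(5 - 48\right) = 16 - 43 = -27$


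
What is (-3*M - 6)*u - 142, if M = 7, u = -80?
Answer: 2018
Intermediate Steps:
(-3*M - 6)*u - 142 = (-3*7 - 6)*(-80) - 142 = (-21 - 6)*(-80) - 142 = -27*(-80) - 142 = 2160 - 142 = 2018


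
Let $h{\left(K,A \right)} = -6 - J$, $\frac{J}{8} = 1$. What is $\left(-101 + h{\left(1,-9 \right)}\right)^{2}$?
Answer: $13225$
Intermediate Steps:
$J = 8$ ($J = 8 \cdot 1 = 8$)
$h{\left(K,A \right)} = -14$ ($h{\left(K,A \right)} = -6 - 8 = -14$)
$\left(-101 + h{\left(1,-9 \right)}\right)^{2} = \left(-101 - 14\right)^{2} = \left(-115\right)^{2} = 13225$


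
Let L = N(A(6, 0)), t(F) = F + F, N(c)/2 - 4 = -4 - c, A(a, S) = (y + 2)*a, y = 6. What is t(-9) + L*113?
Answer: -10866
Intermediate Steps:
A(a, S) = 8*a (A(a, S) = (6 + 2)*a = 8*a)
N(c) = -2*c (N(c) = 8 + 2*(-4 - c) = 8 + (-8 - 2*c) = -2*c)
t(F) = 2*F
L = -96 (L = -16*6 = -2*48 = -96)
t(-9) + L*113 = 2*(-9) - 96*113 = -18 - 10848 = -10866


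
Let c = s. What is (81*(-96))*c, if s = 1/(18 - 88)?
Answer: 3888/35 ≈ 111.09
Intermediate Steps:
s = -1/70 (s = 1/(-70) = -1/70 ≈ -0.014286)
c = -1/70 ≈ -0.014286
(81*(-96))*c = (81*(-96))*(-1/70) = -7776*(-1/70) = 3888/35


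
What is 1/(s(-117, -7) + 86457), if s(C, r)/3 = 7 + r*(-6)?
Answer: 1/86604 ≈ 1.1547e-5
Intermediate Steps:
s(C, r) = 21 - 18*r (s(C, r) = 3*(7 + r*(-6)) = 3*(7 - 6*r) = 21 - 18*r)
1/(s(-117, -7) + 86457) = 1/((21 - 18*(-7)) + 86457) = 1/((21 + 126) + 86457) = 1/(147 + 86457) = 1/86604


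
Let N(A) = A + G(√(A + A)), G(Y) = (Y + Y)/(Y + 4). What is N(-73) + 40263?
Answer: 3255536/81 + 4*I*√146/81 ≈ 40192.0 + 0.59669*I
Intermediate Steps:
G(Y) = 2*Y/(4 + Y) (G(Y) = (2*Y)/(4 + Y) = 2*Y/(4 + Y))
N(A) = A + 2*√2*√A/(4 + √2*√A) (N(A) = A + 2*√(A + A)/(4 + √(A + A)) = A + 2*√(2*A)/(4 + √(2*A)) = A + 2*(√2*√A)/(4 + √2*√A) = A + 2*√2*√A/(4 + √2*√A))
N(-73) + 40263 = (-73*(4 + √2*√(-73)) + 2*√2*√(-73))/(4 + √2*√(-73)) + 40263 = (-73*(4 + √2*(I*√73)) + 2*√2*(I*√73))/(4 + √2*(I*√73)) + 40263 = (-73*(4 + I*√146) + 2*I*√146)/(4 + I*√146) + 40263 = ((-292 - 73*I*√146) + 2*I*√146)/(4 + I*√146) + 40263 = (-292 - 71*I*√146)/(4 + I*√146) + 40263 = 40263 + (-292 - 71*I*√146)/(4 + I*√146)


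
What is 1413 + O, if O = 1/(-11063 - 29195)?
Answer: 56884553/40258 ≈ 1413.0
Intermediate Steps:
O = -1/40258 (O = 1/(-40258) = -1/40258 ≈ -2.4840e-5)
1413 + O = 1413 - 1/40258 = 56884553/40258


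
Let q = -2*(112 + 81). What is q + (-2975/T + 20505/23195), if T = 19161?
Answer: -34245943058/88887879 ≈ -385.27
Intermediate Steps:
q = -386 (q = -2*193 = -386)
q + (-2975/T + 20505/23195) = -386 + (-2975/19161 + 20505/23195) = -386 + (-2975*1/19161 + 20505*(1/23195)) = -386 + (-2975/19161 + 4101/4639) = -386 + 64778236/88887879 = -34245943058/88887879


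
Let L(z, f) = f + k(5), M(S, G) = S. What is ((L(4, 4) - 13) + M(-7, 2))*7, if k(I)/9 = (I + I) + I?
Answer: 833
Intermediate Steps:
k(I) = 27*I (k(I) = 9*((I + I) + I) = 9*(2*I + I) = 9*(3*I) = 27*I)
L(z, f) = 135 + f (L(z, f) = f + 27*5 = f + 135 = 135 + f)
((L(4, 4) - 13) + M(-7, 2))*7 = (((135 + 4) - 13) - 7)*7 = ((139 - 13) - 7)*7 = (126 - 7)*7 = 119*7 = 833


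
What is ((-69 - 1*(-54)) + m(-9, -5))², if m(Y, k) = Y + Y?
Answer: 1089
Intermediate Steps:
m(Y, k) = 2*Y
((-69 - 1*(-54)) + m(-9, -5))² = ((-69 - 1*(-54)) + 2*(-9))² = ((-69 + 54) - 18)² = (-15 - 18)² = (-33)² = 1089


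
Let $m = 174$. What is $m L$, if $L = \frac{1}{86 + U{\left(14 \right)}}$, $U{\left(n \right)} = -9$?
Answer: $\frac{174}{77} \approx 2.2597$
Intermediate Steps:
$L = \frac{1}{77}$ ($L = \frac{1}{86 - 9} = \frac{1}{77} \approx 0.012987$)
$m L = 174 \cdot \frac{1}{77} = \frac{174}{77}$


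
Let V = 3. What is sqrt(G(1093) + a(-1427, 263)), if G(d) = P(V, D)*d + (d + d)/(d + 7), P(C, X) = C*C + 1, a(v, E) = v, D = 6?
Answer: sqrt(115010346)/110 ≈ 97.494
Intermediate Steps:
P(C, X) = 1 + C**2 (P(C, X) = C**2 + 1 = 1 + C**2)
G(d) = 10*d + 2*d/(7 + d) (G(d) = (1 + 3**2)*d + (d + d)/(d + 7) = (1 + 9)*d + (2*d)/(7 + d) = 10*d + 2*d/(7 + d))
sqrt(G(1093) + a(-1427, 263)) = sqrt(2*1093*(36 + 5*1093)/(7 + 1093) - 1427) = sqrt(2*1093*(36 + 5465)/1100 - 1427) = sqrt(2*1093*(1/1100)*5501 - 1427) = sqrt(6012593/550 - 1427) = sqrt(5227743/550) = sqrt(115010346)/110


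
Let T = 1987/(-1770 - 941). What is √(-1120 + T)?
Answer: I*√8236850277/2711 ≈ 33.477*I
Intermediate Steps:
T = -1987/2711 (T = 1987/(-2711) = 1987*(-1/2711) = -1987/2711 ≈ -0.73294)
√(-1120 + T) = √(-1120 - 1987/2711) = √(-3038307/2711) = I*√8236850277/2711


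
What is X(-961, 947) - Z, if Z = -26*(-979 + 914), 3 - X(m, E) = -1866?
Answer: 179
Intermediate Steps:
X(m, E) = 1869 (X(m, E) = 3 - 1*(-1866) = 3 + 1866 = 1869)
Z = 1690 (Z = -26*(-65) = 1690)
X(-961, 947) - Z = 1869 - 1*1690 = 1869 - 1690 = 179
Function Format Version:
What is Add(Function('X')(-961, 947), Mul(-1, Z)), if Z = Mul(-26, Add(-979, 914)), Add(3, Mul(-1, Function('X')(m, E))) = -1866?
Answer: 179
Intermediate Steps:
Function('X')(m, E) = 1869 (Function('X')(m, E) = Add(3, Mul(-1, -1866)) = Add(3, 1866) = 1869)
Z = 1690 (Z = Mul(-26, -65) = 1690)
Add(Function('X')(-961, 947), Mul(-1, Z)) = Add(1869, Mul(-1, 1690)) = Add(1869, -1690) = 179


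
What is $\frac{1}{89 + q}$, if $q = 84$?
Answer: $\frac{1}{173} \approx 0.0057803$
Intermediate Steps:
$\frac{1}{89 + q} = \frac{1}{89 + 84} = \frac{1}{173}$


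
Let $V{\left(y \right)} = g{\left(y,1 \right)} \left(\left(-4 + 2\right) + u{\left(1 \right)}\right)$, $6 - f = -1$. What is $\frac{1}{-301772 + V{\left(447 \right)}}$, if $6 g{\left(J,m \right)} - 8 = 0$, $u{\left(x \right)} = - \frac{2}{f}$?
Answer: $- \frac{21}{6337276} \approx -3.3137 \cdot 10^{-6}$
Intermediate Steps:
$f = 7$ ($f = 6 - -1 = 6 + 1 = 7$)
$u{\left(x \right)} = - \frac{2}{7}$
$g{\left(J,m \right)} = \frac{4}{3}$ ($g{\left(J,m \right)} = \frac{4}{3} + \frac{1}{6} \cdot 0 = \frac{4}{3} + 0 = \frac{4}{3}$)
$V{\left(y \right)} = - \frac{64}{21}$ ($V{\left(y \right)} = \frac{4 \left(\left(-4 + 2\right) - \frac{2}{7}\right)}{3} = \frac{4 \left(-2 - \frac{2}{7}\right)}{3} = \frac{4}{3} \left(- \frac{16}{7}\right) = - \frac{64}{21}$)
$\frac{1}{-301772 + V{\left(447 \right)}} = \frac{1}{-301772 - \frac{64}{21}} = \frac{1}{- \frac{6337276}{21}} = - \frac{21}{6337276}$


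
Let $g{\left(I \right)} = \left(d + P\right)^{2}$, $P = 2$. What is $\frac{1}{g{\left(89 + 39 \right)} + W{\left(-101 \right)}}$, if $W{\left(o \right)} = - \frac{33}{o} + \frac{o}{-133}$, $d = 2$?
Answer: $\frac{13433}{229518} \approx 0.058527$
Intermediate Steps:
$W{\left(o \right)} = - \frac{33}{o} - \frac{o}{133}$ ($W{\left(o \right)} = - \frac{33}{o} + o \left(- \frac{1}{133}\right) = - \frac{33}{o} - \frac{o}{133}$)
$g{\left(I \right)} = 16$ ($g{\left(I \right)} = \left(2 + 2\right)^{2} = 4^{2} = 16$)
$\frac{1}{g{\left(89 + 39 \right)} + W{\left(-101 \right)}} = \frac{1}{16 - \left(- \frac{101}{133} + \frac{33}{-101}\right)} = \frac{1}{16 + \left(\left(-33\right) \left(- \frac{1}{101}\right) + \frac{101}{133}\right)} = \frac{1}{16 + \left(\frac{33}{101} + \frac{101}{133}\right)} = \frac{1}{16 + \frac{14590}{13433}} = \frac{1}{\frac{229518}{13433}} = \frac{13433}{229518}$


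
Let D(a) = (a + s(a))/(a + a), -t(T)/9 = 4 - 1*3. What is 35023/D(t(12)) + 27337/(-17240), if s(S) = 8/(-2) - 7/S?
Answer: 9781202917/189640 ≈ 51578.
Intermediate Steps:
t(T) = -9 (t(T) = -9*(4 - 1*3) = -9*(4 - 3) = -9*1 = -9)
s(S) = -4 - 7/S (s(S) = 8*(-½) - 7/S = -4 - 7/S)
D(a) = (-4 + a - 7/a)/(2*a) (D(a) = (a + (-4 - 7/a))/(a + a) = (-4 + a - 7/a)/((2*a)) = (-4 + a - 7/a)*(1/(2*a)) = (-4 + a - 7/a)/(2*a))
35023/D(t(12)) + 27337/(-17240) = 35023/(((½)*(-7 - 1*(-9)*(4 - 1*(-9)))/(-9)²)) + 27337/(-17240) = 35023/(((½)*(1/81)*(-7 - 1*(-9)*(4 + 9)))) + 27337*(-1/17240) = 35023/(((½)*(1/81)*(-7 - 1*(-9)*13))) - 27337/17240 = 35023/(((½)*(1/81)*(-7 + 117))) - 27337/17240 = 35023/(((½)*(1/81)*110)) - 27337/17240 = 35023/(55/81) - 27337/17240 = 35023*(81/55) - 27337/17240 = 2836863/55 - 27337/17240 = 9781202917/189640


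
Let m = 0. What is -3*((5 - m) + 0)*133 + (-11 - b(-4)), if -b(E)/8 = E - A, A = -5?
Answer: -1998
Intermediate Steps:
b(E) = -40 - 8*E (b(E) = -8*(E - 1*(-5)) = -8*(E + 5) = -8*(5 + E) = -40 - 8*E)
-3*((5 - m) + 0)*133 + (-11 - b(-4)) = -3*((5 - 1*0) + 0)*133 + (-11 - (-40 - 8*(-4))) = -3*((5 + 0) + 0)*133 + (-11 - (-40 + 32)) = -3*(5 + 0)*133 + (-11 - 1*(-8)) = -3*5*133 + (-11 + 8) = -15*133 - 3 = -1995 - 3 = -1998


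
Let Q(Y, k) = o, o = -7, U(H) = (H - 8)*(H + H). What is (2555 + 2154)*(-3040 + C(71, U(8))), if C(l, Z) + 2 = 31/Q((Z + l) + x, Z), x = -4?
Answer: -100419425/7 ≈ -1.4346e+7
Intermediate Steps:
U(H) = 2*H*(-8 + H) (U(H) = (-8 + H)*(2*H) = 2*H*(-8 + H))
Q(Y, k) = -7
C(l, Z) = -45/7 (C(l, Z) = -2 + 31/(-7) = -2 + 31*(-⅐) = -2 - 31/7 = -45/7)
(2555 + 2154)*(-3040 + C(71, U(8))) = (2555 + 2154)*(-3040 - 45/7) = 4709*(-21325/7) = -100419425/7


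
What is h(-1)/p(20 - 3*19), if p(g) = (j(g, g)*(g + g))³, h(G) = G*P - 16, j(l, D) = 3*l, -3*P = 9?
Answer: -13/554196904344 ≈ -2.3457e-11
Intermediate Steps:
P = -3 (P = -⅓*9 = -3)
h(G) = -16 - 3*G (h(G) = G*(-3) - 16 = -3*G - 16 = -16 - 3*G)
p(g) = 216*g⁶ (p(g) = ((3*g)*(g + g))³ = ((3*g)*(2*g))³ = (6*g²)³ = 216*g⁶)
h(-1)/p(20 - 3*19) = (-16 - 3*(-1))/((216*(20 - 3*19)⁶)) = (-16 + 3)/((216*(20 - 57)⁶)) = -13/(216*(-37)⁶) = -13/(216*2565726409) = -13/554196904344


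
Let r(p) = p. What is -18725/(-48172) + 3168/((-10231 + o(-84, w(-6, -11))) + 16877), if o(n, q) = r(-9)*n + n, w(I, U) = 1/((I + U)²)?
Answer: 144819223/176261348 ≈ 0.82162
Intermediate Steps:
w(I, U) = (I + U)⁻²
o(n, q) = -8*n (o(n, q) = -9*n + n = -8*n)
-18725/(-48172) + 3168/((-10231 + o(-84, w(-6, -11))) + 16877) = -18725/(-48172) + 3168/((-10231 - 8*(-84)) + 16877) = -18725*(-1/48172) + 3168/((-10231 + 672) + 16877) = 18725/48172 + 3168/(-9559 + 16877) = 18725/48172 + 3168/7318 = 18725/48172 + 3168*(1/7318) = 18725/48172 + 1584/3659 = 144819223/176261348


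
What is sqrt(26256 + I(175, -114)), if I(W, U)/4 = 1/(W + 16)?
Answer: 10*sqrt(9578459)/191 ≈ 162.04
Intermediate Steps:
I(W, U) = 4/(16 + W) (I(W, U) = 4/(W + 16) = 4/(16 + W))
sqrt(26256 + I(175, -114)) = sqrt(26256 + 4/(16 + 175)) = sqrt(26256 + 4/191) = sqrt(5014900/191) = 10*sqrt(9578459)/191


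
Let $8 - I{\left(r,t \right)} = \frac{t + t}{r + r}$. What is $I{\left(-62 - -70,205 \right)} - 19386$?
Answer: $- \frac{155229}{8} \approx -19404.0$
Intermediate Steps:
$I{\left(r,t \right)} = 8 - \frac{t}{r}$ ($I{\left(r,t \right)} = 8 - \frac{t + t}{r + r} = 8 - \frac{2 t}{2 r} = 8 - 2 t \frac{1}{2 r} = 8 - \frac{t}{r}$)
$I{\left(-62 - -70,205 \right)} - 19386 = \left(8 - \frac{205}{-62 - -70}\right) - 19386 = \left(8 - \frac{205}{-62 + 70}\right) - 19386 = \left(8 - \frac{205}{8}\right) - 19386 = - \frac{141}{8} - 19386 = - \frac{155229}{8}$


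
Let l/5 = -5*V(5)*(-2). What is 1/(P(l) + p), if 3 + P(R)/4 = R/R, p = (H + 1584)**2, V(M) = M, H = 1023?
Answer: 1/6796441 ≈ 1.4714e-7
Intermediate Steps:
l = 250 (l = 5*(-5*5*(-2)) = 5*(-25*(-2)) = 5*50 = 250)
p = 6796449 (p = (1023 + 1584)**2 = 2607**2 = 6796449)
P(R) = -8 (P(R) = -12 + 4*(R/R) = -12 + 4*1 = -12 + 4 = -8)
1/(P(l) + p) = 1/(-8 + 6796449) = 1/6796441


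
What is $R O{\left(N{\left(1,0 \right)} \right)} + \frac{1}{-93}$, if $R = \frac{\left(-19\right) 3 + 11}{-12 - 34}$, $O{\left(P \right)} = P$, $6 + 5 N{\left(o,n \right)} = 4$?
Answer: $- \frac{191}{465} \approx -0.41075$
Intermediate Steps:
$N{\left(o,n \right)} = - \frac{2}{5}$ ($N{\left(o,n \right)} = - \frac{6}{5} + \frac{1}{5} \cdot 4 = - \frac{6}{5} + \frac{4}{5} = - \frac{2}{5}$)
$R = 1$ ($R = \frac{-57 + 11}{-46} = \left(-46\right) \left(- \frac{1}{46}\right) = 1$)
$R O{\left(N{\left(1,0 \right)} \right)} + \frac{1}{-93} = 1 \left(- \frac{2}{5}\right) + \frac{1}{-93} = - \frac{2}{5} - \frac{1}{93} = - \frac{191}{465}$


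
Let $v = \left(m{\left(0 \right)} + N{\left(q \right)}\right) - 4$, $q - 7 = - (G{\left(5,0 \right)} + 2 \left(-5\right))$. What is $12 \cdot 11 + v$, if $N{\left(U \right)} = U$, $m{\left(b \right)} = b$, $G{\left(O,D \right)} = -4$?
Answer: $149$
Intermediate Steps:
$q = 21$ ($q = 7 - \left(-4 + 2 \left(-5\right)\right) = 7 - \left(-4 - 10\right) = 7 - -14 = 7 + 14 = 21$)
$v = 17$ ($v = \left(0 + 21\right) - 4 = 21 - 4 = 17$)
$12 \cdot 11 + v = 12 \cdot 11 + 17 = 132 + 17 = 149$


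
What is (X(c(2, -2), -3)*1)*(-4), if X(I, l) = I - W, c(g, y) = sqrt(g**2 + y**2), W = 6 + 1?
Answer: 28 - 8*sqrt(2) ≈ 16.686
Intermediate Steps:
W = 7
X(I, l) = -7 + I (X(I, l) = I - 1*7 = I - 7 = -7 + I)
(X(c(2, -2), -3)*1)*(-4) = ((-7 + sqrt(2**2 + (-2)**2))*1)*(-4) = ((-7 + sqrt(4 + 4))*1)*(-4) = ((-7 + sqrt(8))*1)*(-4) = ((-7 + 2*sqrt(2))*1)*(-4) = (-7 + 2*sqrt(2))*(-4) = 28 - 8*sqrt(2)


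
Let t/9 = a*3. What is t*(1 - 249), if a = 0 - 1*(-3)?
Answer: -20088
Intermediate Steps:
a = 3 (a = 0 + 3 = 3)
t = 81 (t = 9*(3*3) = 9*9 = 81)
t*(1 - 249) = 81*(1 - 249) = 81*(-248) = -20088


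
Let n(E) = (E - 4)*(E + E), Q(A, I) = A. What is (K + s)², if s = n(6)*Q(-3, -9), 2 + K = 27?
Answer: 2209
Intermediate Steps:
K = 25 (K = -2 + 27 = 25)
n(E) = 2*E*(-4 + E) (n(E) = (-4 + E)*(2*E) = 2*E*(-4 + E))
s = -72 (s = (2*6*(-4 + 6))*(-3) = (2*6*2)*(-3) = 24*(-3) = -72)
(K + s)² = (25 - 72)² = (-47)² = 2209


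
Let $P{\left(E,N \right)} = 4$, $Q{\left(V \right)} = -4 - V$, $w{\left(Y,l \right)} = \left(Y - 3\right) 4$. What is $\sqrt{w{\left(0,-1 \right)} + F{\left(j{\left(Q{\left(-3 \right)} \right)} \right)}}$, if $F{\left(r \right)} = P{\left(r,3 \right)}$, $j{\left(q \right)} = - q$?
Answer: $2 i \sqrt{2} \approx 2.8284 i$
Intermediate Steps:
$w{\left(Y,l \right)} = -12 + 4 Y$ ($w{\left(Y,l \right)} = \left(-3 + Y\right) 4 = -12 + 4 Y$)
$F{\left(r \right)} = 4$
$\sqrt{w{\left(0,-1 \right)} + F{\left(j{\left(Q{\left(-3 \right)} \right)} \right)}} = \sqrt{\left(-12 + 4 \cdot 0\right) + 4} = \sqrt{\left(-12 + 0\right) + 4} = \sqrt{-12 + 4} = \sqrt{-8} = 2 i \sqrt{2}$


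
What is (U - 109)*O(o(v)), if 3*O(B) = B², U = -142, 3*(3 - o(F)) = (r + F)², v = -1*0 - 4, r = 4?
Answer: -753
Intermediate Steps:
v = -4 (v = 0 - 4 = -4)
o(F) = 3 - (4 + F)²/3
O(B) = B²/3
(U - 109)*O(o(v)) = (-142 - 109)*((3 - (4 - 4)²/3)²/3) = -251*(3 - ⅓*0²)²/3 = -251*(3 - ⅓*0)²/3 = -251*(3 + 0)²/3 = -251*3²/3 = -251*9/3 = -251*3 = -753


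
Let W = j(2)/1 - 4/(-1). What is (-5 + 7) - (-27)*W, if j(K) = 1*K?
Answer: 164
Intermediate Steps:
j(K) = K
W = 6 (W = 2/1 - 4/(-1) = 2*1 - 4*(-1) = 2 + 4 = 6)
(-5 + 7) - (-27)*W = (-5 + 7) - (-27)*6 = 2 - 9*(-18) = 2 + 162 = 164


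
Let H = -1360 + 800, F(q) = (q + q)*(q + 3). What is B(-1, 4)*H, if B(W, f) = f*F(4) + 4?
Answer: -127680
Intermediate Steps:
F(q) = 2*q*(3 + q) (F(q) = (2*q)*(3 + q) = 2*q*(3 + q))
H = -560
B(W, f) = 4 + 56*f (B(W, f) = f*(2*4*(3 + 4)) + 4 = f*(2*4*7) + 4 = f*56 + 4 = 56*f + 4 = 4 + 56*f)
B(-1, 4)*H = (4 + 56*4)*(-560) = (4 + 224)*(-560) = 228*(-560) = -127680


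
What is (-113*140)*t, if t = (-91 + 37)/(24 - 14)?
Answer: 85428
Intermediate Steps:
t = -27/5 (t = -54/10 = -54*1/10 = -27/5 ≈ -5.4000)
(-113*140)*t = -113*140*(-27/5) = -15820*(-27/5) = 85428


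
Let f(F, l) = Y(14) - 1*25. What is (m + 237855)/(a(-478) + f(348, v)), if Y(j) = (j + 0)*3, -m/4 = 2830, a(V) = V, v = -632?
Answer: -226535/461 ≈ -491.40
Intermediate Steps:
m = -11320 (m = -4*2830 = -11320)
Y(j) = 3*j (Y(j) = j*3 = 3*j)
f(F, l) = 17 (f(F, l) = 3*14 - 1*25 = 42 - 25 = 17)
(m + 237855)/(a(-478) + f(348, v)) = (-11320 + 237855)/(-478 + 17) = 226535/(-461) = 226535*(-1/461) = -226535/461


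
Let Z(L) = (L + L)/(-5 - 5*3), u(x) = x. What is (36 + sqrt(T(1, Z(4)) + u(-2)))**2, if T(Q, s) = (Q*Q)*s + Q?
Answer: (180 + I*sqrt(35))**2/25 ≈ 1294.6 + 85.192*I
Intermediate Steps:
Z(L) = -L/10 (Z(L) = (2*L)/(-5 - 15) = (2*L)/(-20) = (2*L)*(-1/20) = -L/10)
T(Q, s) = Q + s*Q**2 (T(Q, s) = Q**2*s + Q = s*Q**2 + Q = Q + s*Q**2)
(36 + sqrt(T(1, Z(4)) + u(-2)))**2 = (36 + sqrt(1*(1 + 1*(-1/10*4)) - 2))**2 = (36 + sqrt(1*(1 + 1*(-2/5)) - 2))**2 = (36 + sqrt(1*(1 - 2/5) - 2))**2 = (36 + sqrt(1*(3/5) - 2))**2 = (36 + sqrt(3/5 - 2))**2 = (36 + sqrt(-7/5))**2 = (36 + I*sqrt(35)/5)**2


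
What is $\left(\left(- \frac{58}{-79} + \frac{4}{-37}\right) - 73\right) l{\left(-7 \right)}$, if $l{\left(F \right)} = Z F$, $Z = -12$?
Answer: $- \frac{17770116}{2923} \approx -6079.4$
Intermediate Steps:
$l{\left(F \right)} = - 12 F$
$\left(\left(- \frac{58}{-79} + \frac{4}{-37}\right) - 73\right) l{\left(-7 \right)} = \left(\left(- \frac{58}{-79} + \frac{4}{-37}\right) - 73\right) \left(\left(-12\right) \left(-7\right)\right) = \left(\left(\left(-58\right) \left(- \frac{1}{79}\right) + 4 \left(- \frac{1}{37}\right)\right) - 73\right) 84 = \left(\left(\frac{58}{79} - \frac{4}{37}\right) - 73\right) 84 = \left(\frac{1830}{2923} - 73\right) 84 = \left(- \frac{211549}{2923}\right) 84 = - \frac{17770116}{2923}$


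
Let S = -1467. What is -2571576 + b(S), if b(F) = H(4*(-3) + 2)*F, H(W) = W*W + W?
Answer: -2703606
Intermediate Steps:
H(W) = W + W² (H(W) = W² + W = W + W²)
b(F) = 90*F (b(F) = ((4*(-3) + 2)*(1 + (4*(-3) + 2)))*F = ((-12 + 2)*(1 + (-12 + 2)))*F = (-10*(1 - 10))*F = (-10*(-9))*F = 90*F)
-2571576 + b(S) = -2571576 + 90*(-1467) = -2571576 - 132030 = -2703606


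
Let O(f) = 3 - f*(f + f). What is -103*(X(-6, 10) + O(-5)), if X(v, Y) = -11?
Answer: 5974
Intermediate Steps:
O(f) = 3 - 2*f**2 (O(f) = 3 - f*2*f = 3 - 2*f**2)
-103*(X(-6, 10) + O(-5)) = -103*(-11 + (3 - 2*(-5)**2)) = -103*(-11 + (3 - 2*25)) = -103*(-11 + (3 - 50)) = -103*(-11 - 47) = -103*(-58) = 5974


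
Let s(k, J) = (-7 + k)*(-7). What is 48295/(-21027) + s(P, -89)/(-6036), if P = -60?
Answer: -33485587/14102108 ≈ -2.3745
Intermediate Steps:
s(k, J) = 49 - 7*k
48295/(-21027) + s(P, -89)/(-6036) = 48295/(-21027) + (49 - 7*(-60))/(-6036) = 48295*(-1/21027) + (49 + 420)*(-1/6036) = -48295/21027 + 469*(-1/6036) = -48295/21027 - 469/6036 = -33485587/14102108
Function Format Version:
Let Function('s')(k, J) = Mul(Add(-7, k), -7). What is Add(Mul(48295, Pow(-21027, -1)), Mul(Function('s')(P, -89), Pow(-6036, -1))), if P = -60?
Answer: Rational(-33485587, 14102108) ≈ -2.3745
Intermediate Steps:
Function('s')(k, J) = Add(49, Mul(-7, k))
Add(Mul(48295, Pow(-21027, -1)), Mul(Function('s')(P, -89), Pow(-6036, -1))) = Add(Mul(48295, Pow(-21027, -1)), Mul(Add(49, Mul(-7, -60)), Pow(-6036, -1))) = Add(Mul(48295, Rational(-1, 21027)), Mul(Add(49, 420), Rational(-1, 6036))) = Add(Rational(-48295, 21027), Mul(469, Rational(-1, 6036))) = Add(Rational(-48295, 21027), Rational(-469, 6036)) = Rational(-33485587, 14102108)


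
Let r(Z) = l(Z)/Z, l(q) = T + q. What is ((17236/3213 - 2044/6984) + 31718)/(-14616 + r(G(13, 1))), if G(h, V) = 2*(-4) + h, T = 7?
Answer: -98868442765/45544891896 ≈ -2.1708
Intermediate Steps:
G(h, V) = -8 + h
l(q) = 7 + q
r(Z) = (7 + Z)/Z
((17236/3213 - 2044/6984) + 31718)/(-14616 + r(G(13, 1))) = ((17236/3213 - 2044/6984) + 31718)/(-14616 + (7 + (-8 + 13))/(-8 + 13)) = ((17236*(1/3213) - 2044*1/6984) + 31718)/(-14616 + (7 + 5)/5) = ((17236/3213 - 511/1746) + 31718)/(-14616 + (1/5)*12) = (3161357/623322 + 31718)/(-14616 + 12/5) = 19773688553/(623322*(-73068/5)) = (19773688553/623322)*(-5/73068) = -98868442765/45544891896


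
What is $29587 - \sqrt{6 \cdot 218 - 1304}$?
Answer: $29585$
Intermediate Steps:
$29587 - \sqrt{6 \cdot 218 - 1304} = 29587 - \sqrt{1308 - 1304} = 29587 - \sqrt{4} = 29587 - 2 = 29585$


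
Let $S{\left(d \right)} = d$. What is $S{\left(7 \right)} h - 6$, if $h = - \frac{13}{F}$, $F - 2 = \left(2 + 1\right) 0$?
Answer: $- \frac{103}{2} \approx -51.5$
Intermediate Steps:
$F = 2$ ($F = 2 + \left(2 + 1\right) 0 = 2 + 3 \cdot 0 = 2 + 0 = 2$)
$h = - \frac{13}{2} \approx -6.5$
$S{\left(7 \right)} h - 6 = 7 \left(- \frac{13}{2}\right) - 6 = - \frac{91}{2} - 6 = - \frac{103}{2}$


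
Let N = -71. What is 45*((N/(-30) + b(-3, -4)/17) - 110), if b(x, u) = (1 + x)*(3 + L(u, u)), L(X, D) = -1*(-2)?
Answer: -165579/34 ≈ -4870.0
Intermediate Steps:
L(X, D) = 2
b(x, u) = 5 + 5*x (b(x, u) = (1 + x)*(3 + 2) = (1 + x)*5 = 5 + 5*x)
45*((N/(-30) + b(-3, -4)/17) - 110) = 45*((-71/(-30) + (5 + 5*(-3))/17) - 110) = 45*((-71*(-1/30) + (5 - 15)*(1/17)) - 110) = 45*((71/30 - 10*1/17) - 110) = 45*((71/30 - 10/17) - 110) = 45*(907/510 - 110) = 45*(-55193/510) = -165579/34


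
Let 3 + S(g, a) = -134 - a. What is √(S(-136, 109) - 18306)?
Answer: 2*I*√4638 ≈ 136.21*I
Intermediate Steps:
S(g, a) = -137 - a (S(g, a) = -3 + (-134 - a) = -137 - a)
√(S(-136, 109) - 18306) = √((-137 - 1*109) - 18306) = √((-137 - 109) - 18306) = √(-246 - 18306) = √(-18552) = 2*I*√4638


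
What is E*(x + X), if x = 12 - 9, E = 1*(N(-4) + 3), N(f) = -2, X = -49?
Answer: -46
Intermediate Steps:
E = 1 (E = 1*(-2 + 3) = 1*1 = 1)
x = 3
E*(x + X) = 1*(3 - 49) = 1*(-46) = -46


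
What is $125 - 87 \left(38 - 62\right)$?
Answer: $2213$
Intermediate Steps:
$125 - 87 \left(38 - 62\right) = 125 - -2088 = 125 + 2088 = 2213$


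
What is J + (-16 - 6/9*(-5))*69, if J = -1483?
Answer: -2357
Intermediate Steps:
J + (-16 - 6/9*(-5))*69 = -1483 + (-16 - 6/9*(-5))*69 = -1483 + (-16 - 6*1/9*(-5))*69 = -1483 + (-16 - 2/3*(-5))*69 = -1483 + (-16 + 10/3)*69 = -1483 - 38/3*69 = -1483 - 874 = -2357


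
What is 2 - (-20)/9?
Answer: 38/9 ≈ 4.2222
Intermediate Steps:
2 - (-20)/9 = 2 - 4*(-5/9) = 2 + 20/9 = 38/9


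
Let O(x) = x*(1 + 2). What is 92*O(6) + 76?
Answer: 1732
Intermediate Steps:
O(x) = 3*x (O(x) = x*3 = 3*x)
92*O(6) + 76 = 92*(3*6) + 76 = 92*18 + 76 = 1656 + 76 = 1732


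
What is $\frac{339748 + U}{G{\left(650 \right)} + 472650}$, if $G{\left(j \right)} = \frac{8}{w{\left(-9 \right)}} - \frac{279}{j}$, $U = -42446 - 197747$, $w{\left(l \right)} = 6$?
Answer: $\frac{194132250}{921669263} \approx 0.21063$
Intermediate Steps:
$U = -240193$
$G{\left(j \right)} = \frac{4}{3} - \frac{279}{j}$ ($G{\left(j \right)} = \frac{8}{6} - \frac{279}{j} = 8 \cdot \frac{1}{6} - \frac{279}{j} = \frac{4}{3} - \frac{279}{j}$)
$\frac{339748 + U}{G{\left(650 \right)} + 472650} = \frac{339748 - 240193}{\left(\frac{4}{3} - \frac{279}{650}\right) + 472650} = \frac{99555}{\left(\frac{4}{3} - \frac{279}{650}\right) + 472650} = \frac{99555}{\frac{1763}{1950} + 472650} = \frac{99555}{\frac{921669263}{1950}} = 99555 \cdot \frac{1950}{921669263} = \frac{194132250}{921669263}$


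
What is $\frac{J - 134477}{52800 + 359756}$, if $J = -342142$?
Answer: $- \frac{476619}{412556} \approx -1.1553$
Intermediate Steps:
$\frac{J - 134477}{52800 + 359756} = \frac{-342142 - 134477}{52800 + 359756} = - \frac{476619}{412556}$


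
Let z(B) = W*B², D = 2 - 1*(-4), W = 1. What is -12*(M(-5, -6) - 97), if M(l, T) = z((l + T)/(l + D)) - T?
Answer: -360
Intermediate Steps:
D = 6 (D = 2 + 4 = 6)
z(B) = B² (z(B) = 1*B² = B²)
M(l, T) = -T + (T + l)²/(6 + l)² (M(l, T) = ((l + T)/(l + 6))² - T = ((T + l)/(6 + l))² - T = (T + l)²/(6 + l)² - T = -T + (T + l)²/(6 + l)²)
-12*(M(-5, -6) - 97) = -12*((-1*(-6) + (-6 - 5)²/(6 - 5)²) - 97) = -12*((6 + (-11)²/1²) - 97) = -12*((6 + 1*121) - 97) = -12*((6 + 121) - 97) = -12*(127 - 97) = -12*30 = -360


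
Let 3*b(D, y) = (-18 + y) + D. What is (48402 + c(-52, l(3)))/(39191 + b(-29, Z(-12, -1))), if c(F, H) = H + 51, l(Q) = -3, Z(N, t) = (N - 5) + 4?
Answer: 16150/13057 ≈ 1.2369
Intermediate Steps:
Z(N, t) = -1 + N (Z(N, t) = (-5 + N) + 4 = -1 + N)
c(F, H) = 51 + H
b(D, y) = -6 + D/3 + y/3 (b(D, y) = ((-18 + y) + D)/3 = (-18 + D + y)/3 = -6 + D/3 + y/3)
(48402 + c(-52, l(3)))/(39191 + b(-29, Z(-12, -1))) = (48402 + (51 - 3))/(39191 + (-6 + (⅓)*(-29) + (-1 - 12)/3)) = (48402 + 48)/(39191 + (-6 - 29/3 + (⅓)*(-13))) = 48450/(39191 + (-6 - 29/3 - 13/3)) = 48450/(39191 - 20) = 48450/39171 = 48450*(1/39171) = 16150/13057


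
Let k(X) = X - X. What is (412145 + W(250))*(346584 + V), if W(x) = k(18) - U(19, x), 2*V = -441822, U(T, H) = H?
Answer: 51764080335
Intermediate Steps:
k(X) = 0
V = -220911 (V = (1/2)*(-441822) = -220911)
W(x) = -x (W(x) = 0 - x = -x)
(412145 + W(250))*(346584 + V) = (412145 - 1*250)*(346584 - 220911) = (412145 - 250)*125673 = 411895*125673 = 51764080335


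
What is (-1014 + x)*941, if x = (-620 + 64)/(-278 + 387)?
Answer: -104528162/109 ≈ -9.5897e+5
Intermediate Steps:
x = -556/109 ≈ -5.1009
(-1014 + x)*941 = (-1014 - 556/109)*941 = -111082/109*941 = -104528162/109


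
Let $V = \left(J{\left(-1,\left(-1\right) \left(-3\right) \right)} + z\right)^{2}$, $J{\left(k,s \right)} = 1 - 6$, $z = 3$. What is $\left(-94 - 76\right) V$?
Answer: $-680$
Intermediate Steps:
$J{\left(k,s \right)} = -5$ ($J{\left(k,s \right)} = 1 - 6 = -5$)
$V = 4$ ($V = \left(-5 + 3\right)^{2} = \left(-2\right)^{2} = 4$)
$\left(-94 - 76\right) V = \left(-94 - 76\right) 4 = \left(-170\right) 4 = -680$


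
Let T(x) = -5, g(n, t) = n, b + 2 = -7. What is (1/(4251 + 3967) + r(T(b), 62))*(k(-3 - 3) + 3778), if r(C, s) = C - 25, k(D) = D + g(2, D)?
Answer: -465219093/4109 ≈ -1.1322e+5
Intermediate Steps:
b = -9 (b = -2 - 7 = -9)
k(D) = 2 + D (k(D) = D + 2 = 2 + D)
r(C, s) = -25 + C
(1/(4251 + 3967) + r(T(b), 62))*(k(-3 - 3) + 3778) = (1/(4251 + 3967) + (-25 - 5))*((2 + (-3 - 3)) + 3778) = (1/8218 - 30)*((2 - 6) + 3778) = (1/8218 - 30)*(-4 + 3778) = -246539/8218*3774 = -465219093/4109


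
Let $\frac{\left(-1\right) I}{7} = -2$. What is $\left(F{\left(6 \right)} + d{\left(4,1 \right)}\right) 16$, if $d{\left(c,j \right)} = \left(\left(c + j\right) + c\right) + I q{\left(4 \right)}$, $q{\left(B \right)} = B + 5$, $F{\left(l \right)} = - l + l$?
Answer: $2160$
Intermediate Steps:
$F{\left(l \right)} = 0$
$q{\left(B \right)} = 5 + B$
$I = 14$ ($I = \left(-7\right) \left(-2\right) = 14$)
$d{\left(c,j \right)} = 126 + j + 2 c$ ($d{\left(c,j \right)} = \left(\left(c + j\right) + c\right) + 14 \left(5 + 4\right) = \left(j + 2 c\right) + 14 \cdot 9 = \left(j + 2 c\right) + 126 = 126 + j + 2 c$)
$\left(F{\left(6 \right)} + d{\left(4,1 \right)}\right) 16 = \left(0 + \left(126 + 1 + 2 \cdot 4\right)\right) 16 = \left(0 + \left(126 + 1 + 8\right)\right) 16 = \left(0 + 135\right) 16 = 135 \cdot 16 = 2160$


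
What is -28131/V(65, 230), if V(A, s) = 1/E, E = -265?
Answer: 7454715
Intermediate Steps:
V(A, s) = -1/265 (V(A, s) = 1/(-265) = -1/265)
-28131/V(65, 230) = -28131/(-1/265) = -28131*(-265) = 7454715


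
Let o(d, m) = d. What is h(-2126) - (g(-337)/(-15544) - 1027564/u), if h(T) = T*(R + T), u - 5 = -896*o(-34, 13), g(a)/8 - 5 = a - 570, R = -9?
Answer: 268717111999484/59201267 ≈ 4.5390e+6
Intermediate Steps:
g(a) = -4520 + 8*a (g(a) = 40 + 8*(a - 570) = 40 + 8*(-570 + a) = 40 + (-4560 + 8*a) = -4520 + 8*a)
u = 30469 (u = 5 - 896*(-34) = 5 + 30464 = 30469)
h(T) = T*(-9 + T)
h(-2126) - (g(-337)/(-15544) - 1027564/u) = -2126*(-9 - 2126) - ((-4520 + 8*(-337))/(-15544) - 1027564/30469) = -2126*(-2135) - ((-4520 - 2696)*(-1/15544) - 1027564*1/30469) = 4539010 - (-7216*(-1/15544) - 1027564/30469) = 4539010 - (902/1943 - 1027564/30469) = 4539010 - 1*(-1969073814/59201267) = 4539010 + 1969073814/59201267 = 268717111999484/59201267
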